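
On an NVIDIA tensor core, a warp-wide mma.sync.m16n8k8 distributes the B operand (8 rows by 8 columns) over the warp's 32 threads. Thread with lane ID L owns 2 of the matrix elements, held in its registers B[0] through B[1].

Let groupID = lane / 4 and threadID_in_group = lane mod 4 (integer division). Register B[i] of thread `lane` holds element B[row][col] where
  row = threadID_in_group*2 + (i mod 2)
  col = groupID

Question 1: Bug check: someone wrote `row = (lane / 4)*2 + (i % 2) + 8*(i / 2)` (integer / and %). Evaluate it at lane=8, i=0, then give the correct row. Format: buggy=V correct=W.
`(lane / 4)*2 + (i % 2) + 8*(i / 2)`[8,0]⇒4
lane 8⇒8/4=2, 8 mod 4=0
i=0  r:2·0+0⇒0  c:2
row: 4 vs 0

buggy=4 correct=0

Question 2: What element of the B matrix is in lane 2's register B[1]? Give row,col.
5,0

2: g=0,t=2
[1] (2*2+1,0) = (5,0)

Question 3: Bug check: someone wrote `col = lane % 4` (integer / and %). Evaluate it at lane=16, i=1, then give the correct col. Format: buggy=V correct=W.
`lane % 4`[16,1]->0
lane 16: g=4 (16/4), t=0 (16%4)
i=1: r=0*2+1=1, c=g=4
col: 0 vs 4

buggy=0 correct=4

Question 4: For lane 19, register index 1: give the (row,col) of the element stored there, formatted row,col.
L=19→G=19>>2=4, T=19&3=3
[1]→row 3·2+1=7  col G=4

7,4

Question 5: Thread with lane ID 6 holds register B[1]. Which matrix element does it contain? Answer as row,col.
5,1

lane 6->6/4=1, 6 mod 4=2
i=1  r:2·2+1->5  c:1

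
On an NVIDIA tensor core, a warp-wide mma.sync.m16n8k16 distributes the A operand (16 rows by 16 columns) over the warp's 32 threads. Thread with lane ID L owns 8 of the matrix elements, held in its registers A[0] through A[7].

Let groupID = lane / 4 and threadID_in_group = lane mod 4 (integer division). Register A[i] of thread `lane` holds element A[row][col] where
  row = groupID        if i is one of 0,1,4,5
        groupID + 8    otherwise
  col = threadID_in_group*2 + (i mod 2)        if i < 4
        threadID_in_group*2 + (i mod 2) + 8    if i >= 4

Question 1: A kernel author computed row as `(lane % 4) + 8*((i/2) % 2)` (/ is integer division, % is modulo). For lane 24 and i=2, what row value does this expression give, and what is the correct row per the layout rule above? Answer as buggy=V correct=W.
buggy=8 correct=14

`(lane % 4) + 8*((i/2) % 2)`[24,2]->8
24: gid=6,tid=0
[2] (6+8,0*2+0+0) = (14,0)
row: 8 vs 14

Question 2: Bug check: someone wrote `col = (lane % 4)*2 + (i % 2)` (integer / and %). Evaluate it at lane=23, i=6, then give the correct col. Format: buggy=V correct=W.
buggy=6 correct=14

`(lane % 4)*2 + (i % 2)`[23,6]→6
lane 23: G=5 (23/4), T=3 (23%4)
i=6: r=5+8=13, c=3*2+0+8=14
col: 6 vs 14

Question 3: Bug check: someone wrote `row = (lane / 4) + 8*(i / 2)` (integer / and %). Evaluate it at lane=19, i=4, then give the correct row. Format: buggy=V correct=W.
buggy=20 correct=4

`(lane / 4) + 8*(i / 2)`[19,4]->20
19: g=4,t=3
[4] (4+0,3*2+0+8) = (4,14)
row: 20 vs 4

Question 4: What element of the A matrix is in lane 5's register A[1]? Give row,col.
lane 5: gid=1 (5/4), tid=1 (5%4)
i=1: r=1+0=1, c=1*2+1+0=3

1,3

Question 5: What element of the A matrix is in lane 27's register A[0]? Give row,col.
lane 27→27/4=6, 27 mod 4=3
i=0  r:6+0→6  c:2·3+0+0→6

6,6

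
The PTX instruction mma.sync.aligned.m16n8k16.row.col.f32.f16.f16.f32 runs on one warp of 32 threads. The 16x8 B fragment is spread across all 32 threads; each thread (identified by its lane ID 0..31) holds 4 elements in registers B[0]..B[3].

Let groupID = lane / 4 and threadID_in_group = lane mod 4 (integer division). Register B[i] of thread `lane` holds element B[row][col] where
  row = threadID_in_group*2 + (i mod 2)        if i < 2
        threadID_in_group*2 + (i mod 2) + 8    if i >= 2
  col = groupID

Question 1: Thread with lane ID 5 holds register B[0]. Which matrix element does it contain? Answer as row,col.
2,1

L=5⇒gr=5>>2=1, th=5&3=1
[0]⇒row 1·2+0+0=2  col gr=1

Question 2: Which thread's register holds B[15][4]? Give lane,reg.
c=4->g=4  r=15->rb=1,t=3,b0=1
L=4*4+3=19  i=1*2+1=3

19,3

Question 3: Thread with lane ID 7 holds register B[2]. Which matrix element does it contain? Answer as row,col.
14,1

L=7->gid=7>>2=1, tid=7&3=3
[2]->row 3·2+0+8=14  col gid=1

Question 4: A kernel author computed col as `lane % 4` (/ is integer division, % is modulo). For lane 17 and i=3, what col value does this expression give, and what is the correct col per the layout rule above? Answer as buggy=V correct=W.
`lane % 4`[17,3]→1
L=17→G=17>>2=4, T=17&3=1
[3]→row 1·2+1+8=11  col G=4
col: 1 vs 4

buggy=1 correct=4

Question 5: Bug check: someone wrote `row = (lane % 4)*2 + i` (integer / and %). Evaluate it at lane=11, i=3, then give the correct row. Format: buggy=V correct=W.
buggy=9 correct=15

`(lane % 4)*2 + i`[11,3]=>9
lane 11: grp=2 (11/4), tig=3 (11%4)
i=3: r=3*2+1+8=15, c=grp=2
row: 9 vs 15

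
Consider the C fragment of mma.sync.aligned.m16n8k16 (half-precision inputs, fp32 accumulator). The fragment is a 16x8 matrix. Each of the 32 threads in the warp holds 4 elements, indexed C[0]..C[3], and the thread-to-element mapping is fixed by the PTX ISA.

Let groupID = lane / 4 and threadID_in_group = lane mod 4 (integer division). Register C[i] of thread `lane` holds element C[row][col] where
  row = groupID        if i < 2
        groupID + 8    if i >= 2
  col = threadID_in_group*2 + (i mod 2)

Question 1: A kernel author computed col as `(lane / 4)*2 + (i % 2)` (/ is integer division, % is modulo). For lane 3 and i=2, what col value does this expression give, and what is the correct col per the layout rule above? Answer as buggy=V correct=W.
`(lane / 4)*2 + (i % 2)`[3,2]⇒0
lane 3: gr=0 (3/4), th=3 (3%4)
i=2: r=0+8=8, c=3*2+0=6
col: 0 vs 6

buggy=0 correct=6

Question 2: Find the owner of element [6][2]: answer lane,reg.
r=6->g=6,rb=0  c=2->t=1,b0=0
L=6*4+1=25  i=0*2+0=0

25,0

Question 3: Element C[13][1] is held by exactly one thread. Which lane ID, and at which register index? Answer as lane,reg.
r=13⇒gr=5,Rb=1  c=1⇒th=0,odd=1
L=5*4+0=20  i=1*2+1=3

20,3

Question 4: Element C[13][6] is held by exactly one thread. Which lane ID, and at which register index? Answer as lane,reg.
23,2

r=13->g=5,rb=1  c=6->t=3,b0=0
L=5*4+3=23  i=1*2+0=2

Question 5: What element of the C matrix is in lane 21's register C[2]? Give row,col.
lane 21: gr=5 (21/4), th=1 (21%4)
i=2: r=5+8=13, c=1*2+0=2

13,2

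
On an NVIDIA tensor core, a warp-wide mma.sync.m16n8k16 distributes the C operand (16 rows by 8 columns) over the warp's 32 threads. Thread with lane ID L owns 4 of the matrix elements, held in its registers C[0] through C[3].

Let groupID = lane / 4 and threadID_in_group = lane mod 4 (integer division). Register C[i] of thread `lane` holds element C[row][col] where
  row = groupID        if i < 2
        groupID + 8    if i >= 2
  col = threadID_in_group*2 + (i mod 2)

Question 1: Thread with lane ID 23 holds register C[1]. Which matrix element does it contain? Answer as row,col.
L=23=>grp=23>>2=5, tig=23&3=3
[1]=>row 5+0=5  col 3·2+1=7

5,7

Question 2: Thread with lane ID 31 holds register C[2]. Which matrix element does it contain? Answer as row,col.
15,6

31: G=7,T=3
[2] (7+8,3*2+0) = (15,6)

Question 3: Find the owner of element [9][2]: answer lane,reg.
r:9=>grp=1,rB=1  c:2=>tig=1,lo=0
L=1*4+1=5  i=1*2+0=2

5,2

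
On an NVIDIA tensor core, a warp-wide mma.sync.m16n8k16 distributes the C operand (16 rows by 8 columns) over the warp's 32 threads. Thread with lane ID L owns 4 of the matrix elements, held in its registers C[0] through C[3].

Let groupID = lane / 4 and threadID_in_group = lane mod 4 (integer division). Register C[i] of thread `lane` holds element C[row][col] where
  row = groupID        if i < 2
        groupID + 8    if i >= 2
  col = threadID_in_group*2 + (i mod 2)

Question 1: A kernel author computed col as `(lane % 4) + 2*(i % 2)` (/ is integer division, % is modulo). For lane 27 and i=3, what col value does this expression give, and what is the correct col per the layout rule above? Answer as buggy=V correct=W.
`(lane % 4) + 2*(i % 2)`[27,3]→5
lane 27→27/4=6, 27 mod 4=3
i=3  r:6+8→14  c:2·3+1→7
col: 5 vs 7

buggy=5 correct=7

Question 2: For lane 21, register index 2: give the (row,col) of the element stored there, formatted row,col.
13,2

L=21=>grp=21>>2=5, tig=21&3=1
[2]=>row 5+8=13  col 1·2+0=2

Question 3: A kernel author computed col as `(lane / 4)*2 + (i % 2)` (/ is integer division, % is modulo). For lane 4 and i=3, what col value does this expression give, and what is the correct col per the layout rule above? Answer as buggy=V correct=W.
buggy=3 correct=1

`(lane / 4)*2 + (i % 2)`[4,3]->3
lane 4->4/4=1, 4 mod 4=0
i=3  r:1+8->9  c:2·0+1->1
col: 3 vs 1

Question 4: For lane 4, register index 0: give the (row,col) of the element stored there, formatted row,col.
lane 4→4/4=1, 4 mod 4=0
i=0  r:1+0→1  c:2·0+0→0

1,0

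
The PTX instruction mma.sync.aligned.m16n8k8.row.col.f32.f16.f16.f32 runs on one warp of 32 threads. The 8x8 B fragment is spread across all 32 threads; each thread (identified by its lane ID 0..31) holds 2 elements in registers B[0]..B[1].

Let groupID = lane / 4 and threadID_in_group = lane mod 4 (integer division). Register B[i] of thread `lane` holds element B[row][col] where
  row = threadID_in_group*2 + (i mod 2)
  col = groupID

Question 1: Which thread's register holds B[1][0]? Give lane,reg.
c: 0->gid=0  r: 1->tid=0,i&1=1
L=0*4+0=0  i=1=1

0,1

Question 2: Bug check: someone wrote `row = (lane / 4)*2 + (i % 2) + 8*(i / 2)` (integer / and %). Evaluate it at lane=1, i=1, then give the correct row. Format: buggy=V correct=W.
buggy=1 correct=3

`(lane / 4)*2 + (i % 2) + 8*(i / 2)`[1,1]->1
1: gid=0,tid=1
[1] (1*2+1,0) = (3,0)
row: 1 vs 3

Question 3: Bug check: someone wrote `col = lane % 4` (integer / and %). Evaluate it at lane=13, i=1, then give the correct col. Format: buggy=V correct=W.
`lane % 4`[13,1]→1
13: G=3,T=1
[1] (1*2+1,3) = (3,3)
col: 1 vs 3

buggy=1 correct=3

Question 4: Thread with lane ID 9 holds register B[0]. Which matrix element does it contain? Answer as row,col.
9: gr=2,th=1
[0] (1*2+0,2) = (2,2)

2,2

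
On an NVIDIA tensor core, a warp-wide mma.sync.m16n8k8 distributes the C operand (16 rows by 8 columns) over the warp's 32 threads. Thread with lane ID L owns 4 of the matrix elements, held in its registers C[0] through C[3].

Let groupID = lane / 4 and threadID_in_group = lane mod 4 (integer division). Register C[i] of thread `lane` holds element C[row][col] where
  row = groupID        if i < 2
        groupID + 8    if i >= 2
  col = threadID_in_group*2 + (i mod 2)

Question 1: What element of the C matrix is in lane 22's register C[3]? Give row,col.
13,5

lane 22⇒22/4=5, 22 mod 4=2
i=3  r:5+8⇒13  c:2·2+1⇒5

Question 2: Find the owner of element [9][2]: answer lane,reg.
r=9->g=1,rb=1  c=2->t=1,b0=0
L=1*4+1=5  i=1*2+0=2

5,2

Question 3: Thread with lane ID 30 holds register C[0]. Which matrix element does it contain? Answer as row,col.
L=30=>grp=30>>2=7, tig=30&3=2
[0]=>row 7+0=7  col 2·2+0=4

7,4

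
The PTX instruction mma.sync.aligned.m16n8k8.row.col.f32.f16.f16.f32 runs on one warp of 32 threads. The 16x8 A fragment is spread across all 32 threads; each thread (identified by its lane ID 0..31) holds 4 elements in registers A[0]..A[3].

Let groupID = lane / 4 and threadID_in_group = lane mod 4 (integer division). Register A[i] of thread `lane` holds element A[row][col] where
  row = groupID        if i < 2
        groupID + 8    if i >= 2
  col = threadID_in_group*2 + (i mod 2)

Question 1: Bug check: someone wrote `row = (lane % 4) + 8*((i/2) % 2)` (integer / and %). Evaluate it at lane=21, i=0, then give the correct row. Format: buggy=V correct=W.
`(lane % 4) + 8*((i/2) % 2)`[21,0]⇒1
lane 21⇒21/4=5, 21 mod 4=1
i=0  r:5+0⇒5  c:2·1+0⇒2
row: 1 vs 5

buggy=1 correct=5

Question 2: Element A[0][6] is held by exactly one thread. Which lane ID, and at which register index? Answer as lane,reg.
r:0=>grp=0,rB=0  c:6=>tig=3,lo=0
L=0*4+3=3  i=0*2+0=0

3,0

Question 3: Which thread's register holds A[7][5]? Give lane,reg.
r:7=>grp=7,rB=0  c:5=>tig=2,lo=1
L=7*4+2=30  i=0*2+1=1

30,1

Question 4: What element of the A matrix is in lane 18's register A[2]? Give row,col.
L=18⇒gr=18>>2=4, th=18&3=2
[2]⇒row 4+8=12  col 2·2+0=4

12,4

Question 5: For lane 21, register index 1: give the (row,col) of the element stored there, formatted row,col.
L=21⇒gr=21>>2=5, th=21&3=1
[1]⇒row 5+0=5  col 1·2+1=3

5,3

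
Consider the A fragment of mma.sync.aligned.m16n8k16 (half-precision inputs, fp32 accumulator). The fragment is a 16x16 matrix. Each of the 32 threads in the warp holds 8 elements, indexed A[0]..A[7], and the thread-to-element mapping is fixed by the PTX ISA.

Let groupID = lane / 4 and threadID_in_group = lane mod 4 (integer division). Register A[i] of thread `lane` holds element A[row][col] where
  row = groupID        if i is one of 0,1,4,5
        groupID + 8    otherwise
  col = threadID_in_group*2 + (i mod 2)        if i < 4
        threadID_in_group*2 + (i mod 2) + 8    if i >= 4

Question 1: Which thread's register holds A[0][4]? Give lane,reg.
r: 0->gid=0,r8=0  c: 4->c8=0,tid=2,i&1=0
L=0*4+2=2  i=0*4+0*2+0=0

2,0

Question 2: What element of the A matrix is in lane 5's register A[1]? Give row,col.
lane 5->5/4=1, 5 mod 4=1
i=1  r:1+0->1  c:2·1+1+0->3

1,3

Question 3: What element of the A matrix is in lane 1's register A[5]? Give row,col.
lane 1->1/4=0, 1 mod 4=1
i=5  r:0+0->0  c:2·1+1+8->11

0,11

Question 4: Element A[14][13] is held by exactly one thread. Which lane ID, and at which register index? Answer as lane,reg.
26,7

r=14->g=6,rb=1  c=13->cb=1,t=2,b0=1
L=6*4+2=26  i=1*4+1*2+1=7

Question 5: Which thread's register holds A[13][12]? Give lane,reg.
r=13→G=5,rhi=1  c=12→chi=1,T=2,p=0
L=5*4+2=22  i=1*4+1*2+0=6

22,6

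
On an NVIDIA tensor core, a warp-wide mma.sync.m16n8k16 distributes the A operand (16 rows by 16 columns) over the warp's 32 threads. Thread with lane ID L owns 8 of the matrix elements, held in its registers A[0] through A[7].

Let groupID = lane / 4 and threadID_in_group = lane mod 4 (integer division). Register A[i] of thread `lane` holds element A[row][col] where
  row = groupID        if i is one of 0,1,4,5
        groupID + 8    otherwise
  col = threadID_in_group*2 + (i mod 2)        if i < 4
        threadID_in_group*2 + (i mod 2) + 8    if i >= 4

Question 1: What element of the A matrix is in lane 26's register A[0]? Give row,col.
6,4

26: g=6,t=2
[0] (6+0,2*2+0+0) = (6,4)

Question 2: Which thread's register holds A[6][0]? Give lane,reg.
24,0

r:6=>grp=6,rB=0  c:0=>cB=0,tig=0,lo=0
L=6*4+0=24  i=0*4+0*2+0=0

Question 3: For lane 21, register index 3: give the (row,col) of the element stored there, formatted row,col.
13,3

lane 21=>21/4=5, 21 mod 4=1
i=3  r:5+8=>13  c:2·1+1+0=>3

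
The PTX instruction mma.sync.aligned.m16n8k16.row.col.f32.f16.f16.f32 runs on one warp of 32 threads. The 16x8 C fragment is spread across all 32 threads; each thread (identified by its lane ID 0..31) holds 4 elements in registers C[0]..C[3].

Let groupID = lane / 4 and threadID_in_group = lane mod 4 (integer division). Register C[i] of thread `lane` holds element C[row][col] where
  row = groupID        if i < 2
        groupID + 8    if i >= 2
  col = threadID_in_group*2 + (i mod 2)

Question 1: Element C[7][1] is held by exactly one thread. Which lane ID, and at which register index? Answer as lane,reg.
r=7→G=7,rhi=0  c=1→T=0,p=1
L=7*4+0=28  i=0*2+1=1

28,1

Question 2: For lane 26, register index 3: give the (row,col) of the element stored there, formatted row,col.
lane 26: G=6 (26/4), T=2 (26%4)
i=3: r=6+8=14, c=2*2+1=5

14,5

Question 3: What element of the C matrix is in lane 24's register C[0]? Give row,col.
6,0

24: G=6,T=0
[0] (6+0,0*2+0) = (6,0)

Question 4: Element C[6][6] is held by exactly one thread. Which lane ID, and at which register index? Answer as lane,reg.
27,0

r:6=>grp=6,rB=0  c:6=>tig=3,lo=0
L=6*4+3=27  i=0*2+0=0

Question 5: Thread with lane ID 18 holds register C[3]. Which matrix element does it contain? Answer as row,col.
L=18->gid=18>>2=4, tid=18&3=2
[3]->row 4+8=12  col 2·2+1=5

12,5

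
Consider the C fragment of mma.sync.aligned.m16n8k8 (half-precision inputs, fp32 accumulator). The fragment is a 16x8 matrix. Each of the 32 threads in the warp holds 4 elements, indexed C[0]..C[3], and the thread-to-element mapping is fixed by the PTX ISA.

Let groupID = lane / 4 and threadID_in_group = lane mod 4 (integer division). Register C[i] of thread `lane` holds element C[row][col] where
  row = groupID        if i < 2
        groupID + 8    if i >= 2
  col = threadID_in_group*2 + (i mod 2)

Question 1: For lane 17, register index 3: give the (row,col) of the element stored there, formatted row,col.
L=17->g=17>>2=4, t=17&3=1
[3]->row 4+8=12  col 1·2+1=3

12,3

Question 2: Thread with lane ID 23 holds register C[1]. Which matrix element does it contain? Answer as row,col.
L=23⇒gr=23>>2=5, th=23&3=3
[1]⇒row 5+0=5  col 3·2+1=7

5,7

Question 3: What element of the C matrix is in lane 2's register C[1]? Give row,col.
lane 2: gr=0 (2/4), th=2 (2%4)
i=1: r=0+0=0, c=2*2+1=5

0,5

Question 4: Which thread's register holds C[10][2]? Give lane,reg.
r:10=>grp=2,rB=1  c:2=>tig=1,lo=0
L=2*4+1=9  i=1*2+0=2

9,2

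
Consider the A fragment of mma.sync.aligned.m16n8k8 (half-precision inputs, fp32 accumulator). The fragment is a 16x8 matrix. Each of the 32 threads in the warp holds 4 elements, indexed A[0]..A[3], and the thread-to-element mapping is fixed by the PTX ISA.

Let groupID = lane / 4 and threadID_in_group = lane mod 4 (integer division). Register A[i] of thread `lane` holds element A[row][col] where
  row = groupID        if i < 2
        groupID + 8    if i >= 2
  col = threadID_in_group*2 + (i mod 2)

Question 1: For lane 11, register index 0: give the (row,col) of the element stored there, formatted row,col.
2,6

11: g=2,t=3
[0] (2+0,3*2+0) = (2,6)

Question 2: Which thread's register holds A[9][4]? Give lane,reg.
r=9⇒gr=1,Rb=1  c=4⇒th=2,odd=0
L=1*4+2=6  i=1*2+0=2

6,2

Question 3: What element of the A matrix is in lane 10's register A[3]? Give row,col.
10: g=2,t=2
[3] (2+8,2*2+1) = (10,5)

10,5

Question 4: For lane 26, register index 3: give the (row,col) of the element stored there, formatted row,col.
14,5

26: gr=6,th=2
[3] (6+8,2*2+1) = (14,5)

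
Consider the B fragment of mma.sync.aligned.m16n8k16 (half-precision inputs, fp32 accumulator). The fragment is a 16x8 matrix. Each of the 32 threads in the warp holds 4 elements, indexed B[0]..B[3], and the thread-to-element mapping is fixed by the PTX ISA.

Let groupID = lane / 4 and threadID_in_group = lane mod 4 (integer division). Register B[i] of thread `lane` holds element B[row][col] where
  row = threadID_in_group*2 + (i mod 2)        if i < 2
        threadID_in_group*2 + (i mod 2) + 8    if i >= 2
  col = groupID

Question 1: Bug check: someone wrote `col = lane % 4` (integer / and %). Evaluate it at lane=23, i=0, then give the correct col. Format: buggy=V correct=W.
buggy=3 correct=5

`lane % 4`[23,0]⇒3
lane 23⇒23/4=5, 23 mod 4=3
i=0  r:2·3+0+0⇒6  c:5
col: 3 vs 5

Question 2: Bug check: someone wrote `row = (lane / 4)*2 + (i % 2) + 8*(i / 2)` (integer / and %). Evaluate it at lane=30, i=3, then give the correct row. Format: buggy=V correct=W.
buggy=23 correct=13

`(lane / 4)*2 + (i % 2) + 8*(i / 2)`[30,3]->23
L=30->gid=30>>2=7, tid=30&3=2
[3]->row 2·2+1+8=13  col gid=7
row: 23 vs 13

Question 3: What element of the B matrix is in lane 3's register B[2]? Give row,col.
14,0

3: gid=0,tid=3
[2] (3*2+0+8,0) = (14,0)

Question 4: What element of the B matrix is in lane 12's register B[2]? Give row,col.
lane 12→12/4=3, 12 mod 4=0
i=2  r:2·0+0+8→8  c:3

8,3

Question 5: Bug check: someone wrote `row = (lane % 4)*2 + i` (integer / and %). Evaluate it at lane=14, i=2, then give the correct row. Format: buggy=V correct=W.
buggy=6 correct=12

`(lane % 4)*2 + i`[14,2]->6
L=14->g=14>>2=3, t=14&3=2
[2]->row 2·2+0+8=12  col g=3
row: 6 vs 12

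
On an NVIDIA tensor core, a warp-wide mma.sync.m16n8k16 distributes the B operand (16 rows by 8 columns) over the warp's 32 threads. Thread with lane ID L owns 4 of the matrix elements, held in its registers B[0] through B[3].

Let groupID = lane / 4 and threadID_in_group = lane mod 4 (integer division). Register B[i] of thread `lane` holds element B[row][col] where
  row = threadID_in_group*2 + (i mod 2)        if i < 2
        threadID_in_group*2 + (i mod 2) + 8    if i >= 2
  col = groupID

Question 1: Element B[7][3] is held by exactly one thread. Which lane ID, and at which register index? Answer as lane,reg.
c:3=>grp=3  r:7=>rB=0,tig=3,lo=1
L=3*4+3=15  i=0*2+1=1

15,1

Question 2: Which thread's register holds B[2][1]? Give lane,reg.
5,0

c:1=>grp=1  r:2=>rB=0,tig=1,lo=0
L=1*4+1=5  i=0*2+0=0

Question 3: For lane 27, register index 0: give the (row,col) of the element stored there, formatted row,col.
lane 27->27/4=6, 27 mod 4=3
i=0  r:2·3+0+0->6  c:6

6,6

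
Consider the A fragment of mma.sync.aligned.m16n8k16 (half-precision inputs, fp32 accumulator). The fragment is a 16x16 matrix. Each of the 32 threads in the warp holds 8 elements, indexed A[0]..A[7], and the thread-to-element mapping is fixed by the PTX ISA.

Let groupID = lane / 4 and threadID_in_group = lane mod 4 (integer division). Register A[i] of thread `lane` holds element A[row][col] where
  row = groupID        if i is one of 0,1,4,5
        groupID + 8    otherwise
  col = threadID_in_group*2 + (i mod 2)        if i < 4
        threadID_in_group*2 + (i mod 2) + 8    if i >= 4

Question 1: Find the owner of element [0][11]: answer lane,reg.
r=0->g=0,rb=0  c=11->cb=1,t=1,b0=1
L=0*4+1=1  i=1*4+0*2+1=5

1,5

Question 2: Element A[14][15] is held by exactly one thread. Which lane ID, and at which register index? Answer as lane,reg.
27,7

r=14→G=6,rhi=1  c=15→chi=1,T=3,p=1
L=6*4+3=27  i=1*4+1*2+1=7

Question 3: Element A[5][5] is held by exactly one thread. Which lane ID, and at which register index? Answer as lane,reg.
r=5⇒gr=5,Rb=0  c=5⇒Cb=0,th=2,odd=1
L=5*4+2=22  i=0*4+0*2+1=1

22,1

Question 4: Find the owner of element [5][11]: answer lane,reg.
r: 5->gid=5,r8=0  c: 11->c8=1,tid=1,i&1=1
L=5*4+1=21  i=1*4+0*2+1=5

21,5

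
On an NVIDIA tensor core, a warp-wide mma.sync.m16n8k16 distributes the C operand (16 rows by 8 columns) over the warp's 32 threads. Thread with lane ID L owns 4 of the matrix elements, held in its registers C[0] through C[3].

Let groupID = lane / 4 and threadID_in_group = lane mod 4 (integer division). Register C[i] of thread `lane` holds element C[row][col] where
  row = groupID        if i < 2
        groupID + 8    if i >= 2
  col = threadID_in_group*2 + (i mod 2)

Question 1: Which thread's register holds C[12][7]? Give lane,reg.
r=12⇒gr=4,Rb=1  c=7⇒th=3,odd=1
L=4*4+3=19  i=1*2+1=3

19,3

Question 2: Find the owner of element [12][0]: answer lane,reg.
r: 12->gid=4,r8=1  c: 0->tid=0,i&1=0
L=4*4+0=16  i=1*2+0=2

16,2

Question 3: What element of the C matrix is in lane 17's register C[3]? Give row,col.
17: g=4,t=1
[3] (4+8,1*2+1) = (12,3)

12,3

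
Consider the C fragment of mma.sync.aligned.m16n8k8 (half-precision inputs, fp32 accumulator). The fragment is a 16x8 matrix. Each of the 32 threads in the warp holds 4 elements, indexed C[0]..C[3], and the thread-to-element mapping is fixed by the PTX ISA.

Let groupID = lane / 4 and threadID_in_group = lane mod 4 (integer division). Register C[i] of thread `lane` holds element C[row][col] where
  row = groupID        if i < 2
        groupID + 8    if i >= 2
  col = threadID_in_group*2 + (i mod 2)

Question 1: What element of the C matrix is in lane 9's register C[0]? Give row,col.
2,2

lane 9: gid=2 (9/4), tid=1 (9%4)
i=0: r=2+0=2, c=1*2+0=2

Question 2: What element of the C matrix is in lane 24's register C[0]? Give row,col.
6,0

24: gid=6,tid=0
[0] (6+0,0*2+0) = (6,0)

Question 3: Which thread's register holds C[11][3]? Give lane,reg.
13,3

r=11→G=3,rhi=1  c=3→T=1,p=1
L=3*4+1=13  i=1*2+1=3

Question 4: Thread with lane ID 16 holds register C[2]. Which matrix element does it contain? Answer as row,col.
12,0

lane 16: g=4 (16/4), t=0 (16%4)
i=2: r=4+8=12, c=0*2+0=0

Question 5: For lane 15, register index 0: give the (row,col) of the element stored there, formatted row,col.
L=15→G=15>>2=3, T=15&3=3
[0]→row 3+0=3  col 3·2+0=6

3,6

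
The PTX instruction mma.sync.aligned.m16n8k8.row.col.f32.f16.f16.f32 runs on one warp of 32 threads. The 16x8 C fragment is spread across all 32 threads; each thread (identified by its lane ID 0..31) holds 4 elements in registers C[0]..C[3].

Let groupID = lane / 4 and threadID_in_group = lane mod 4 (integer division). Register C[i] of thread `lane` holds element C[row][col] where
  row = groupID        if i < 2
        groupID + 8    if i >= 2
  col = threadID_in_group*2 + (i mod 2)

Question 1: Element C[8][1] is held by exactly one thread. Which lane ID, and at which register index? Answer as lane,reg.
0,3

r: 8->gid=0,r8=1  c: 1->tid=0,i&1=1
L=0*4+0=0  i=1*2+1=3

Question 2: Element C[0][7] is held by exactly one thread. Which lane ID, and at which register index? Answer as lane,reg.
3,1

r=0->g=0,rb=0  c=7->t=3,b0=1
L=0*4+3=3  i=0*2+1=1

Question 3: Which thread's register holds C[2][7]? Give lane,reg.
r=2->g=2,rb=0  c=7->t=3,b0=1
L=2*4+3=11  i=0*2+1=1

11,1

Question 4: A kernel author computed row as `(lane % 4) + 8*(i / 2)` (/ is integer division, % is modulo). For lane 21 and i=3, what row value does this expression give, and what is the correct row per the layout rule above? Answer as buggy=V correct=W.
`(lane % 4) + 8*(i / 2)`[21,3]=>9
lane 21=>21/4=5, 21 mod 4=1
i=3  r:5+8=>13  c:2·1+1=>3
row: 9 vs 13

buggy=9 correct=13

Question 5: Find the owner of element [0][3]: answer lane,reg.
r: 0->gid=0,r8=0  c: 3->tid=1,i&1=1
L=0*4+1=1  i=0*2+1=1

1,1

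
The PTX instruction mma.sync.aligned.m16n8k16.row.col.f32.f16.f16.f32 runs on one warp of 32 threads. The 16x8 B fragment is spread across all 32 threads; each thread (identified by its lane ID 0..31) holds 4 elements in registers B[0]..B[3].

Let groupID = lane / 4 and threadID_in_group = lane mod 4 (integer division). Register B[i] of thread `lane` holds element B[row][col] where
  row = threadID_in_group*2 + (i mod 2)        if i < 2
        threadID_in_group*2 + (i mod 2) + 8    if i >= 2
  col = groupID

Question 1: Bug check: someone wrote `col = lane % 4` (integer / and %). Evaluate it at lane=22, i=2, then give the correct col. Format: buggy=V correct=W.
buggy=2 correct=5

`lane % 4`[22,2]⇒2
lane 22⇒22/4=5, 22 mod 4=2
i=2  r:2·2+0+8⇒12  c:5
col: 2 vs 5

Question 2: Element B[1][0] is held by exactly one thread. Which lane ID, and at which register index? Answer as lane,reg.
0,1

c:0=>grp=0  r:1=>rB=0,tig=0,lo=1
L=0*4+0=0  i=0*2+1=1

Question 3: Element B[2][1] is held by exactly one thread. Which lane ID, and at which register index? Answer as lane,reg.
5,0

c: 1->gid=1  r: 2->r8=0,tid=1,i&1=0
L=1*4+1=5  i=0*2+0=0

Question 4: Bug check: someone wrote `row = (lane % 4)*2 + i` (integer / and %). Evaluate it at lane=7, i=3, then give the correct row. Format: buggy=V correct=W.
buggy=9 correct=15

`(lane % 4)*2 + i`[7,3]=>9
L=7=>grp=7>>2=1, tig=7&3=3
[3]=>row 3·2+1+8=15  col grp=1
row: 9 vs 15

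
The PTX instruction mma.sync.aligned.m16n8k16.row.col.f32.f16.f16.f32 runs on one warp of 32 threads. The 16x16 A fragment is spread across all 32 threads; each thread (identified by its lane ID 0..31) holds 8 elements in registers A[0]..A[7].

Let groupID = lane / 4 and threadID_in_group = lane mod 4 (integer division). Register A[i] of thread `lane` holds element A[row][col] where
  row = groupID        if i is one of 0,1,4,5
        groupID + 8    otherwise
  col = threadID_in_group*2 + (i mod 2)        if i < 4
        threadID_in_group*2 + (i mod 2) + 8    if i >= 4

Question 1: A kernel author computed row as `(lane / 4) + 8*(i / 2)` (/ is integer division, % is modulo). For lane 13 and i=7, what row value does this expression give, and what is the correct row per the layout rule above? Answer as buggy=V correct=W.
buggy=27 correct=11

`(lane / 4) + 8*(i / 2)`[13,7]→27
lane 13→13/4=3, 13 mod 4=1
i=7  r:3+8→11  c:2·1+1+8→11
row: 27 vs 11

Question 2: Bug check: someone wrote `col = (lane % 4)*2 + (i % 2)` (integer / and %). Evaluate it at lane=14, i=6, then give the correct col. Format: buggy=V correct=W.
buggy=4 correct=12

`(lane % 4)*2 + (i % 2)`[14,6]->4
lane 14->14/4=3, 14 mod 4=2
i=6  r:3+8->11  c:2·2+0+8->12
col: 4 vs 12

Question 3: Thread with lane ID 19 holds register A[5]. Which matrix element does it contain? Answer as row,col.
4,15

19: grp=4,tig=3
[5] (4+0,3*2+1+8) = (4,15)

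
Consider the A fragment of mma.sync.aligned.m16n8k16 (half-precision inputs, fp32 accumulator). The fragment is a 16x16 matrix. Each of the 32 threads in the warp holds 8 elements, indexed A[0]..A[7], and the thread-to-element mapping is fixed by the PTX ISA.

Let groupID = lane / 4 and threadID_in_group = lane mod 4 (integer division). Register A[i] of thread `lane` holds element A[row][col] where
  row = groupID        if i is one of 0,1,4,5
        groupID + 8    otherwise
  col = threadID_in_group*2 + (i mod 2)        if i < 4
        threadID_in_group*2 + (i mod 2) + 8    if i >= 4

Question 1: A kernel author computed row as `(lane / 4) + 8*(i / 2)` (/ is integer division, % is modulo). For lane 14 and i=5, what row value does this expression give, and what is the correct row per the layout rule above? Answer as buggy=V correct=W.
buggy=19 correct=3

`(lane / 4) + 8*(i / 2)`[14,5]⇒19
14: gr=3,th=2
[5] (3+0,2*2+1+8) = (3,13)
row: 19 vs 3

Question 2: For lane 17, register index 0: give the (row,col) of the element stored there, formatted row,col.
L=17→G=17>>2=4, T=17&3=1
[0]→row 4+0=4  col 1·2+0+0=2

4,2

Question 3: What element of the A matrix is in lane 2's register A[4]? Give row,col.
0,12

L=2⇒gr=2>>2=0, th=2&3=2
[4]⇒row 0+0=0  col 2·2+0+8=12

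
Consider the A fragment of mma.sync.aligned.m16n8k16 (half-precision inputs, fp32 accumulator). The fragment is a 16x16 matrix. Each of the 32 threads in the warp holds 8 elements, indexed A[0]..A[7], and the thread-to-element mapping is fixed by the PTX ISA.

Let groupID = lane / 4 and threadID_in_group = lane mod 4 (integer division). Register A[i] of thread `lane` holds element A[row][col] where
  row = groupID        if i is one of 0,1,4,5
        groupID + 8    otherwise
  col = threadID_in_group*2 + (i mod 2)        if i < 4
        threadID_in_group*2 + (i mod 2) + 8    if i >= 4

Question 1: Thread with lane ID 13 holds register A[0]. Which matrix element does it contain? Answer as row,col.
lane 13: G=3 (13/4), T=1 (13%4)
i=0: r=3+0=3, c=1*2+0+0=2

3,2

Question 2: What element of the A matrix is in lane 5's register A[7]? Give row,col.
9,11

lane 5: grp=1 (5/4), tig=1 (5%4)
i=7: r=1+8=9, c=1*2+1+8=11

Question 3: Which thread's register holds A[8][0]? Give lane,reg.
r=8⇒gr=0,Rb=1  c=0⇒Cb=0,th=0,odd=0
L=0*4+0=0  i=0*4+1*2+0=2

0,2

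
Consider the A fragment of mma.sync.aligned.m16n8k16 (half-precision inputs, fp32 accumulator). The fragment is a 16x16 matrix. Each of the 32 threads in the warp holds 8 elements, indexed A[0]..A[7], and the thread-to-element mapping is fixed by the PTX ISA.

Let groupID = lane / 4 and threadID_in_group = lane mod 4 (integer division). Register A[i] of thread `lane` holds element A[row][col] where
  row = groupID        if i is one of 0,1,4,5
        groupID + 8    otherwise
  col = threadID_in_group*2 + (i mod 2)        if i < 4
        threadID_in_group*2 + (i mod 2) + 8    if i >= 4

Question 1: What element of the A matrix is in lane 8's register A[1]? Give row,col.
lane 8->8/4=2, 8 mod 4=0
i=1  r:2+0->2  c:2·0+1+0->1

2,1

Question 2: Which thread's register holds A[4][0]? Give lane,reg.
r=4⇒gr=4,Rb=0  c=0⇒Cb=0,th=0,odd=0
L=4*4+0=16  i=0*4+0*2+0=0

16,0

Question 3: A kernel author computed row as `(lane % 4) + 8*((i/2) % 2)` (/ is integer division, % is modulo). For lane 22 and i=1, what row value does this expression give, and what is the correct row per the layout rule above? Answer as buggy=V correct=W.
buggy=2 correct=5

`(lane % 4) + 8*((i/2) % 2)`[22,1]⇒2
lane 22⇒22/4=5, 22 mod 4=2
i=1  r:5+0⇒5  c:2·2+1+0⇒5
row: 2 vs 5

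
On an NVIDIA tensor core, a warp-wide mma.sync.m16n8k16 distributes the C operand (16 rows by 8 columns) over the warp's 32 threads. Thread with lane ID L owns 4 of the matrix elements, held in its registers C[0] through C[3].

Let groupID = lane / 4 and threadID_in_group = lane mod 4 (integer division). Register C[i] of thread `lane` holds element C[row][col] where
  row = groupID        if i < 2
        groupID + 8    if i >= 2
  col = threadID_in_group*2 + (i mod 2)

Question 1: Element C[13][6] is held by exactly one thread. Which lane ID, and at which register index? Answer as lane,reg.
23,2

r=13->g=5,rb=1  c=6->t=3,b0=0
L=5*4+3=23  i=1*2+0=2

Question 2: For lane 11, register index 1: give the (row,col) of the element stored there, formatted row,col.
2,7

11: gr=2,th=3
[1] (2+0,3*2+1) = (2,7)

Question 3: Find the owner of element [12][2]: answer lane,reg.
r:12=>grp=4,rB=1  c:2=>tig=1,lo=0
L=4*4+1=17  i=1*2+0=2

17,2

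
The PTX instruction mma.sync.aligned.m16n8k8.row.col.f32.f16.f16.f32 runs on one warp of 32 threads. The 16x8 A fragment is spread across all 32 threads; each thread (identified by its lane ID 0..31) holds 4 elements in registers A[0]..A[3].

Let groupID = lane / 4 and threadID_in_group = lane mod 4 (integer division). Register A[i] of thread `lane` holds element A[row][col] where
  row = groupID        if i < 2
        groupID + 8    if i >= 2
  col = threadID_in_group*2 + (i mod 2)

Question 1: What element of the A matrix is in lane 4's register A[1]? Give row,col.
1,1

4: gr=1,th=0
[1] (1+0,0*2+1) = (1,1)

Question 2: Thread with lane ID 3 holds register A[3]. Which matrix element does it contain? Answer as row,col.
L=3=>grp=3>>2=0, tig=3&3=3
[3]=>row 0+8=8  col 3·2+1=7

8,7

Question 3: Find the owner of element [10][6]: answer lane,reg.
r:10=>grp=2,rB=1  c:6=>tig=3,lo=0
L=2*4+3=11  i=1*2+0=2

11,2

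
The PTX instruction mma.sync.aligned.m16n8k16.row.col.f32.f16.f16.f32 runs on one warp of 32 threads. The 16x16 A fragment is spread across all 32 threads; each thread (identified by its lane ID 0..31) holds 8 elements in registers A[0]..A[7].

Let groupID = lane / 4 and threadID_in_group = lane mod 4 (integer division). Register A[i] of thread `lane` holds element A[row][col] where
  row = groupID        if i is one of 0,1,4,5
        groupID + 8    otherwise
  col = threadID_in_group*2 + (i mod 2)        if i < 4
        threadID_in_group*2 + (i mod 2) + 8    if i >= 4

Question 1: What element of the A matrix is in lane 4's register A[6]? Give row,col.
lane 4: gr=1 (4/4), th=0 (4%4)
i=6: r=1+8=9, c=0*2+0+8=8

9,8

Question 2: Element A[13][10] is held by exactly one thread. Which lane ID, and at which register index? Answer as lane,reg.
21,6

r: 13->gid=5,r8=1  c: 10->c8=1,tid=1,i&1=0
L=5*4+1=21  i=1*4+1*2+0=6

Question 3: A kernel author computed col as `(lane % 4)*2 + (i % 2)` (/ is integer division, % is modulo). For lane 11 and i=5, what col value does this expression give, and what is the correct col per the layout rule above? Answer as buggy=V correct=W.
buggy=7 correct=15

`(lane % 4)*2 + (i % 2)`[11,5]->7
11: g=2,t=3
[5] (2+0,3*2+1+8) = (2,15)
col: 7 vs 15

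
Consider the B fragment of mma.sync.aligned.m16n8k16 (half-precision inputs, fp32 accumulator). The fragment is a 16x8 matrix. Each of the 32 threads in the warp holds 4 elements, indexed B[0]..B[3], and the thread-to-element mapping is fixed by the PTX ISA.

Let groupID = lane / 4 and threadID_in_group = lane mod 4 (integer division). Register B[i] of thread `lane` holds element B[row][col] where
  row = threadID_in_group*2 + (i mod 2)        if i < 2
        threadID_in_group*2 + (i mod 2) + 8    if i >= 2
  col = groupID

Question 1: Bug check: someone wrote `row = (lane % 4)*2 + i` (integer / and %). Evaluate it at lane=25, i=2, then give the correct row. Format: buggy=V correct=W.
buggy=4 correct=10

`(lane % 4)*2 + i`[25,2]⇒4
lane 25⇒25/4=6, 25 mod 4=1
i=2  r:2·1+0+8⇒10  c:6
row: 4 vs 10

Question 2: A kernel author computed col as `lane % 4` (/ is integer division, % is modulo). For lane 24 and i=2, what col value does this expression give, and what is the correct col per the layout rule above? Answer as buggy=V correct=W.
buggy=0 correct=6

`lane % 4`[24,2]->0
L=24->g=24>>2=6, t=24&3=0
[2]->row 0·2+0+8=8  col g=6
col: 0 vs 6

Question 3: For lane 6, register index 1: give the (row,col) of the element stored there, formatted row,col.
lane 6: G=1 (6/4), T=2 (6%4)
i=1: r=2*2+1+0=5, c=G=1

5,1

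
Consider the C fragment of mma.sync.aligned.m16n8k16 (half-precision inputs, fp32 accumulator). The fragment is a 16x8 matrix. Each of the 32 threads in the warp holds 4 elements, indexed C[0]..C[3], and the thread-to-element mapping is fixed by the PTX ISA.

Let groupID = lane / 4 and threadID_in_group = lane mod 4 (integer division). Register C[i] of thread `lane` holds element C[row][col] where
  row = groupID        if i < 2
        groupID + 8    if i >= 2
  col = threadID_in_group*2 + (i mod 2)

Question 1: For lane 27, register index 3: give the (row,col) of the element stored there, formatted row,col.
14,7

27: grp=6,tig=3
[3] (6+8,3*2+1) = (14,7)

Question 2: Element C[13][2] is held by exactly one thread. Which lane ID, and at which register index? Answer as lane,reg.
r:13=>grp=5,rB=1  c:2=>tig=1,lo=0
L=5*4+1=21  i=1*2+0=2

21,2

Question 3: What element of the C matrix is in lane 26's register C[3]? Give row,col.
14,5

lane 26: gid=6 (26/4), tid=2 (26%4)
i=3: r=6+8=14, c=2*2+1=5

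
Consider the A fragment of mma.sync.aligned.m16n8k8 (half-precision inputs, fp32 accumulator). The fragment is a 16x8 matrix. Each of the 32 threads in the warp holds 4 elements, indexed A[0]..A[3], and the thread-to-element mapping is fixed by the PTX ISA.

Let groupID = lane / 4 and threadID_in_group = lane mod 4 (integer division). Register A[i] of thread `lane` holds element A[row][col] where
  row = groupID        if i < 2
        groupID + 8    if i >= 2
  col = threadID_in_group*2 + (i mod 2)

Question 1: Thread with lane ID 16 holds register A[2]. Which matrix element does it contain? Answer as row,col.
12,0

lane 16: gr=4 (16/4), th=0 (16%4)
i=2: r=4+8=12, c=0*2+0=0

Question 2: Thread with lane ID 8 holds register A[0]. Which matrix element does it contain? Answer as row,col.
L=8→G=8>>2=2, T=8&3=0
[0]→row 2+0=2  col 0·2+0=0

2,0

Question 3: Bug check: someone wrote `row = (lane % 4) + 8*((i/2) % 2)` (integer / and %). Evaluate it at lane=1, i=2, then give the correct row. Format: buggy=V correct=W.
buggy=9 correct=8

`(lane % 4) + 8*((i/2) % 2)`[1,2]⇒9
L=1⇒gr=1>>2=0, th=1&3=1
[2]⇒row 0+8=8  col 1·2+0=2
row: 9 vs 8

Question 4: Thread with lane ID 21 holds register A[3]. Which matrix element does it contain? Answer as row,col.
L=21=>grp=21>>2=5, tig=21&3=1
[3]=>row 5+8=13  col 1·2+1=3

13,3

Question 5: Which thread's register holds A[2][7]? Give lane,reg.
11,1

r=2→G=2,rhi=0  c=7→T=3,p=1
L=2*4+3=11  i=0*2+1=1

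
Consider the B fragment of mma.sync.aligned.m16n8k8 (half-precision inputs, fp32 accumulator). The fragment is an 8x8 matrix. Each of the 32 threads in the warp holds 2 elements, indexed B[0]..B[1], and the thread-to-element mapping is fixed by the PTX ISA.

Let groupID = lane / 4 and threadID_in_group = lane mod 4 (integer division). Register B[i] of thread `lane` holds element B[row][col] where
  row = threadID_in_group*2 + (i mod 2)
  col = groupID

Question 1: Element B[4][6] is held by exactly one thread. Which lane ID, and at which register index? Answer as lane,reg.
26,0

c:6=>grp=6  r:4=>tig=2,lo=0
L=6*4+2=26  i=0=0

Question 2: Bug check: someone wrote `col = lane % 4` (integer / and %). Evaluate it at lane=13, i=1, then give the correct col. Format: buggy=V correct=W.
`lane % 4`[13,1]->1
13: gid=3,tid=1
[1] (1*2+1,3) = (3,3)
col: 1 vs 3

buggy=1 correct=3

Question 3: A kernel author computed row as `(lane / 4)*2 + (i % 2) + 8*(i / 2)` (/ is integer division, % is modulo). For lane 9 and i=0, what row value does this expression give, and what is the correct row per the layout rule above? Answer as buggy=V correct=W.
`(lane / 4)*2 + (i % 2) + 8*(i / 2)`[9,0]->4
9: g=2,t=1
[0] (1*2+0,2) = (2,2)
row: 4 vs 2

buggy=4 correct=2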